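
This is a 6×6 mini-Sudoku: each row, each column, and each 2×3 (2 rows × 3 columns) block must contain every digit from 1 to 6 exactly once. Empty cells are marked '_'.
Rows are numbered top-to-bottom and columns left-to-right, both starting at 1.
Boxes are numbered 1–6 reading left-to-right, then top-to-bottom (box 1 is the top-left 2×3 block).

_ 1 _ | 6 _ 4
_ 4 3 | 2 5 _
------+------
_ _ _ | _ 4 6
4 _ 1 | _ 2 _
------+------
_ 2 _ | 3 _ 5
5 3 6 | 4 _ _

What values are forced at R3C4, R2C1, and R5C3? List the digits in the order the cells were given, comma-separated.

For R3C4:
  Consider where 1 can go in column 4.
  R4C4 is out (row 4 already has a 1).
  So the only cell in column 4 that can hold 1 is R3C4.
  So R3C4 = 1.
For R2C1:
  Row 2 already contains {2, 3, 4, 5}.
  Column 1 already contains {4, 5}.
  Its 2×3 block (box 1) already contains {1, 3, 4}.
  The only value from 1–6 not eliminated is 6, so R2C1 = 6.
For R5C3:
  Row 5 already contains {2, 3, 5}.
  Column 3 already contains {1, 3, 6}.
  Its 2×3 block (box 5) already contains {2, 3, 5, 6}.
  The only value from 1–6 not eliminated is 4, so R5C3 = 4.

1,6,4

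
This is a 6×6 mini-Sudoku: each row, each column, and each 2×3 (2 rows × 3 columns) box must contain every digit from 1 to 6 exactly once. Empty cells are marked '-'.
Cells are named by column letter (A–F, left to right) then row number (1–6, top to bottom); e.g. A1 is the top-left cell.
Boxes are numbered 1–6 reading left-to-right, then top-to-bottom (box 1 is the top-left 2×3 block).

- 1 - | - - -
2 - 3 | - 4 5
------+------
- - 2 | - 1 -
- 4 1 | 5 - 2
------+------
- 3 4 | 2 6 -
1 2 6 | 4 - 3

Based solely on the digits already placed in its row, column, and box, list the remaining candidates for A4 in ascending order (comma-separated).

3,6

Row 4 already contains {1, 2, 4, 5}.
Column A already contains {1, 2}.
Its 2×3 block (box 3) already contains {1, 2, 4}.
Removing those from 1–6 leaves {3, 6} as the candidates for A4.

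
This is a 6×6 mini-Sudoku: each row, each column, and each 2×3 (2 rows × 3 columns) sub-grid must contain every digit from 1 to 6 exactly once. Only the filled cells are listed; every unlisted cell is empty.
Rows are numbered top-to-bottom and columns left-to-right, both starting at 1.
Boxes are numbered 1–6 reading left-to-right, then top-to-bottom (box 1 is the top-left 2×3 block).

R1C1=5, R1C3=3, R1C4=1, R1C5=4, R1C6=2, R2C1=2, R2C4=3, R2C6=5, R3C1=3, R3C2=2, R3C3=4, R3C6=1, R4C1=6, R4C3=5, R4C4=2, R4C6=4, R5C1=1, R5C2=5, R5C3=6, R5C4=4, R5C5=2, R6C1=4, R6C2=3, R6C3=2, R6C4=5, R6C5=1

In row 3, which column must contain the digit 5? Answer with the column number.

Consider where 5 can go in row 3.
R3C4 is out (column 4 already has a 5).
So the only cell in row 3 that can hold 5 is R3C5.
That is column 5.

5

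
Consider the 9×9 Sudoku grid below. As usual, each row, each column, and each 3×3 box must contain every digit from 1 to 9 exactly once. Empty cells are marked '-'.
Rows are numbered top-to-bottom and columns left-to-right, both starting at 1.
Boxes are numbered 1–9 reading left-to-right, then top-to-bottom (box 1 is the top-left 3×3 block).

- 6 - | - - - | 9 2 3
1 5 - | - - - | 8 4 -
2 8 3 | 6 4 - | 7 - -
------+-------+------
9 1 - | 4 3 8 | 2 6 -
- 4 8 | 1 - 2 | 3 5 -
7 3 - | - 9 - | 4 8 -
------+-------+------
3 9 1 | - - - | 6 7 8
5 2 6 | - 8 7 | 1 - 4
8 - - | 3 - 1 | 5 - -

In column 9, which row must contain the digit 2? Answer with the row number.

Consider where 2 can go in column 9.
r2c9 is out (box 3 already has a 2).
r3c9 is out (row 3 already has a 2).
r4c9 is out (row 4 already has a 2).
r5c9 is out (row 5 already has a 2).
r6c9 is out (box 6 already has a 2).
So the only cell in column 9 that can hold 2 is r9c9.
That is row 9.

9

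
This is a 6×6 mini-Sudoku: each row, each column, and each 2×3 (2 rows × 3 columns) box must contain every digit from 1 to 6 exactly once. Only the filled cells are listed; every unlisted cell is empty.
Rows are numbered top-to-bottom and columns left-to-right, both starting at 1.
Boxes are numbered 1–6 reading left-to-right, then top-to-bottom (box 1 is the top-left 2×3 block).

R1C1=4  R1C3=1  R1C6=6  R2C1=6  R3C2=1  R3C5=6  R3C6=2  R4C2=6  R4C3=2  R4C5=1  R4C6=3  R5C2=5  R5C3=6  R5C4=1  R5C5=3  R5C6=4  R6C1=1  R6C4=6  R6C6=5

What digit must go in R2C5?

4

Cell R2C5 itself could take any of {2, 4, 5} by direct elimination.
Consider where 4 can go in column 5.
R1C5 is out (row 1 already has a 4).
R6C5 is out (box 6 already has a 4).
So the only cell in column 5 that can hold 4 is R2C5.
Therefore R2C5 = 4.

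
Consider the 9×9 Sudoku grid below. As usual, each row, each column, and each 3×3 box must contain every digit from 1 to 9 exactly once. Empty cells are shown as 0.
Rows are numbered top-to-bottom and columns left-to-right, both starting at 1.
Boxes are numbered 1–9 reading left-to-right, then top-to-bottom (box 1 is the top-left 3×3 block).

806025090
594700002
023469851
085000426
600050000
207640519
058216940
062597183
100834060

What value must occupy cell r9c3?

Row 9 already contains {1, 3, 4, 6, 8}.
Column 3 already contains {2, 3, 4, 5, 6, 7, 8}.
Its 3×3 block (box 7) already contains {1, 2, 5, 6, 8}.
The only value from 1–9 not eliminated is 9, so r9c3 = 9.

9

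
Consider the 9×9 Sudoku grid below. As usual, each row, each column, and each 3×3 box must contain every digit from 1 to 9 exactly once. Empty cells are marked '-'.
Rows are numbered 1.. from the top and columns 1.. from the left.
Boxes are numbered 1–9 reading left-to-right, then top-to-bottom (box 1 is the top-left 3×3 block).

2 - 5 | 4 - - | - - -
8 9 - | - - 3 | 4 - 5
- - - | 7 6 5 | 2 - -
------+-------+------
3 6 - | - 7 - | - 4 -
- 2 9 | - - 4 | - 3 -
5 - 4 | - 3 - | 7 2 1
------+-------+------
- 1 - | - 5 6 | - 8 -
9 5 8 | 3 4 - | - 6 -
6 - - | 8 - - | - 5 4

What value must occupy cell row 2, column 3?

6

Cell row 2, column 3 itself could take any of {1, 6, 7} by direct elimination.
Consider where 6 can go in row 2.
row 2, column 4 is out (box 2 already has a 6).
row 2, column 5 is out (column 5 already has a 6).
row 2, column 8 is out (column 8 already has a 6).
So the only cell in row 2 that can hold 6 is row 2, column 3.
Therefore row 2, column 3 = 6.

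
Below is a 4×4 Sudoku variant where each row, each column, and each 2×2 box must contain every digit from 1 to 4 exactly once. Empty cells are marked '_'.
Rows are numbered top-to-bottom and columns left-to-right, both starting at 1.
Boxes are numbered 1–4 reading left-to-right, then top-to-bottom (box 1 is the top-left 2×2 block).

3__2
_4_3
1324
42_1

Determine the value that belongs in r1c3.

Cell r1c3 itself could take any of {1, 4} by direct elimination.
Consider where 4 can go in box 2.
r2c3 is out (row 2 already has a 4).
So the only cell in box 2 that can hold 4 is r1c3.
Therefore r1c3 = 4.

4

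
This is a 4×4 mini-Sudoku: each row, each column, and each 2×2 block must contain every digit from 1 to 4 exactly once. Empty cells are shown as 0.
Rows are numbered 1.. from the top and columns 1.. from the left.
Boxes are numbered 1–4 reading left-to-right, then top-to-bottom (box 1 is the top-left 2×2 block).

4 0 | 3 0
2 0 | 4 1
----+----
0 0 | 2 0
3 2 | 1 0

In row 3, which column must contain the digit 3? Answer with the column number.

Consider where 3 can go in row 3.
row 3, column 1 is out (column 1 already has a 3).
row 3, column 2 is out (box 3 already has a 3).
So the only cell in row 3 that can hold 3 is row 3, column 4.
That is column 4.

4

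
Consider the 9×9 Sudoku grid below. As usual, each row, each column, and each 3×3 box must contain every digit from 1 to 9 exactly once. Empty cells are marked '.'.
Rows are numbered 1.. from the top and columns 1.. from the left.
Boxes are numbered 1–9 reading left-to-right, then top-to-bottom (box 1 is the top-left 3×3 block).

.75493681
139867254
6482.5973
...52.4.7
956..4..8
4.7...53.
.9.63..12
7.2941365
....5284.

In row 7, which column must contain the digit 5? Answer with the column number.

Consider where 5 can go in row 7.
row 7, column 3 is out (column 3 already has a 5).
row 7, column 6 is out (column 6 already has a 5).
row 7, column 7 is out (column 7 already has a 5).
So the only cell in row 7 that can hold 5 is row 7, column 1.
That is column 1.

1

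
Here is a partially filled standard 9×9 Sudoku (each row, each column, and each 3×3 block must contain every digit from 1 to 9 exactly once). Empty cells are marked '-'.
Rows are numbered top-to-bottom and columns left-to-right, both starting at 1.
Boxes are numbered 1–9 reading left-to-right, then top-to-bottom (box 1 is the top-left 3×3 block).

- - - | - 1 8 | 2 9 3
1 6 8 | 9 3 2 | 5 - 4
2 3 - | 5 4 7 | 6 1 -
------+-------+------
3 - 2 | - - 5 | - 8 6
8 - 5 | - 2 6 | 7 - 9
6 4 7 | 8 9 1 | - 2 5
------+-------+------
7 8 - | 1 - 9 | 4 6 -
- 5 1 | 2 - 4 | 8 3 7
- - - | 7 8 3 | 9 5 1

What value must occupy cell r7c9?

2

Row 7 already contains {1, 4, 6, 7, 8, 9}.
Column 9 already contains {1, 3, 4, 5, 6, 7, 9}.
Its 3×3 block (box 9) already contains {1, 3, 4, 5, 6, 7, 8, 9}.
The only value from 1–9 not eliminated is 2, so r7c9 = 2.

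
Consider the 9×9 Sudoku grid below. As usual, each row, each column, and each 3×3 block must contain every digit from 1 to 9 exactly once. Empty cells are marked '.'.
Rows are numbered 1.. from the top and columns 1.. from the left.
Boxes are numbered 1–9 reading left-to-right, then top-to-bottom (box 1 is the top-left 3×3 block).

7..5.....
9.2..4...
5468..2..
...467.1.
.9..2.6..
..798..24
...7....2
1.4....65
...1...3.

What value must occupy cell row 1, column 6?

2

Cell row 1, column 6 itself could take any of {1, 2, 3, 6, 9} by direct elimination.
Consider where 2 can go in row 1.
row 1, column 2 is out (box 1 already has a 2). row 1, column 3 is out (column 3 already has a 2). row 1, column 5 is out (column 5 already has a 2). row 1, column 7 is out (column 7 already has a 2). The remaining empty cells in row 1 are similarly blocked.
So the only cell in row 1 that can hold 2 is row 1, column 6.
Therefore row 1, column 6 = 2.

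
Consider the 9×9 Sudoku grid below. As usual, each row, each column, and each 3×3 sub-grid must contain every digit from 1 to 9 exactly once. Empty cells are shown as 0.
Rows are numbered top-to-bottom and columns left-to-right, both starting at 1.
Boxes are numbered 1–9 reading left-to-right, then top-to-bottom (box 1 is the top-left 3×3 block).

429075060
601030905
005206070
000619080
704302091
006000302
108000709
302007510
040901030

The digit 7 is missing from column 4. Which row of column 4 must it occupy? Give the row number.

Consider where 7 can go in column 4.
R1C4 is out (row 1 already has a 7).
R2C4 is out (box 2 already has a 7).
R7C4 is out (row 7 already has a 7).
R8C4 is out (row 8 already has a 7).
So the only cell in column 4 that can hold 7 is R6C4.
That is row 6.

6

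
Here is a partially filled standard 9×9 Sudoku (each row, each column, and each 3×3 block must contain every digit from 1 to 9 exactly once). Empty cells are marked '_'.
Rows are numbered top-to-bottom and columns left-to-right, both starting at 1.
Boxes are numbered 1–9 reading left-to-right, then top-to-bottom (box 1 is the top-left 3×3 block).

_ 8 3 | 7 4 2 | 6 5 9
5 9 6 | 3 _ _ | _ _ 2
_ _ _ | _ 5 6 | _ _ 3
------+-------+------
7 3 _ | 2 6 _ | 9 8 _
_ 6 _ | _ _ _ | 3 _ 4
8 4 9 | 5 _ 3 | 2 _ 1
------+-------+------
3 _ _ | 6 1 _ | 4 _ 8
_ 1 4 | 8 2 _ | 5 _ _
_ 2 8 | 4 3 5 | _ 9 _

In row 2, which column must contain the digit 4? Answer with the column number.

8

Consider where 4 can go in row 2.
R2C5 is out (column 5 already has a 4).
R2C6 is out (box 2 already has a 4).
R2C7 is out (column 7 already has a 4).
So the only cell in row 2 that can hold 4 is R2C8.
That is column 8.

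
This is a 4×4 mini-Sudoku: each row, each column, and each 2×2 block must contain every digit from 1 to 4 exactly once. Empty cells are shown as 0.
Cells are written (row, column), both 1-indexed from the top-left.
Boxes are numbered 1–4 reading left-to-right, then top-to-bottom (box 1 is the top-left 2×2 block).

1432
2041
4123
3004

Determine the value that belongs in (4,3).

1

Row 4 already contains {3, 4}.
Column 3 already contains {2, 3, 4}.
Its 2×2 block (box 4) already contains {2, 3, 4}.
The only value from 1–4 not eliminated is 1, so (4,3) = 1.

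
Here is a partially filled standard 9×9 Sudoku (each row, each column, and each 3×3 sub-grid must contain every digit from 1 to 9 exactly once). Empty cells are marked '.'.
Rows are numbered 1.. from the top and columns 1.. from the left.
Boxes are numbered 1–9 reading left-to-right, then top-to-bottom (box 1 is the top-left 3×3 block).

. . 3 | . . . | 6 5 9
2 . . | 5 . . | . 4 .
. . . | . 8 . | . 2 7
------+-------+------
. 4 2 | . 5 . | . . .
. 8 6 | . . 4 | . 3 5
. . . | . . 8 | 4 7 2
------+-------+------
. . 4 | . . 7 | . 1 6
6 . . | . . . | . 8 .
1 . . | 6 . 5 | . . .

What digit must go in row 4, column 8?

6

Cell row 4, column 8 itself could take any of {6, 9} by direct elimination.
Consider where 6 can go in box 6.
row 4, column 7 is out (column 7 already has a 6).
row 4, column 9 is out (column 9 already has a 6).
row 5, column 7 is out (row 5 already has a 6).
So the only cell in box 6 that can hold 6 is row 4, column 8.
Therefore row 4, column 8 = 6.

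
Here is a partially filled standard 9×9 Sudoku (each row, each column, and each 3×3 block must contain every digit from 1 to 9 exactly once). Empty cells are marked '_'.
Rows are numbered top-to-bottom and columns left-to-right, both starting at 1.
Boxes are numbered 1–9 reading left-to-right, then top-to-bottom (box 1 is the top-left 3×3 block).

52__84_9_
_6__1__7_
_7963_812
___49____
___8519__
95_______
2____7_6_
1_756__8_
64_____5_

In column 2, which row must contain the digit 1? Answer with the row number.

4

Consider where 1 can go in column 2.
r5c2 is out (row 5 already has a 1).
r7c2 is out (box 7 already has a 1).
r8c2 is out (row 8 already has a 1).
So the only cell in column 2 that can hold 1 is r4c2.
That is row 4.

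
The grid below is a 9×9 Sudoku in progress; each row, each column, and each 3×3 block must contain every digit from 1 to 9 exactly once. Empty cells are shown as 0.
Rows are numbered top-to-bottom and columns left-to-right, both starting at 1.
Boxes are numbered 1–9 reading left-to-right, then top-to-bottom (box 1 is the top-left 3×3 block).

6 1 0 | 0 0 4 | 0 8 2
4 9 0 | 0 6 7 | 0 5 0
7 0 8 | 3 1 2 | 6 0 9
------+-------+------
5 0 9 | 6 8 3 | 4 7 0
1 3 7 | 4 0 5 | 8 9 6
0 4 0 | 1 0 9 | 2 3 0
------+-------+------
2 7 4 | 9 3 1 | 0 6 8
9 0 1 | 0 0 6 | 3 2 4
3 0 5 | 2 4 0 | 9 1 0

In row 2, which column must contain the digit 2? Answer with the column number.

3

Consider where 2 can go in row 2.
R2C4 is out (column 4 already has a 2).
R2C7 is out (column 7 already has a 2).
R2C9 is out (column 9 already has a 2).
So the only cell in row 2 that can hold 2 is R2C3.
That is column 3.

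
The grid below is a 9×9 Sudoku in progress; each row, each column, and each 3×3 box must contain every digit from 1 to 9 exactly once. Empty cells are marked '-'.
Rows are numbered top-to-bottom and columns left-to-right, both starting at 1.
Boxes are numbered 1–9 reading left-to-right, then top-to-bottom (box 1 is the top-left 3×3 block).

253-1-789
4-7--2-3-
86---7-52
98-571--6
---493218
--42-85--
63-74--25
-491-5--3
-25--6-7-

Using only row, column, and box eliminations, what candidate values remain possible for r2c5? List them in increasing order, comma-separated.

Row 2 already contains {2, 3, 4, 7}.
Column 5 already contains {1, 4, 7, 9}.
Its 3×3 block (box 2) already contains {1, 2, 7}.
Removing those from 1–9 leaves {5, 6, 8} as the candidates for r2c5.

5,6,8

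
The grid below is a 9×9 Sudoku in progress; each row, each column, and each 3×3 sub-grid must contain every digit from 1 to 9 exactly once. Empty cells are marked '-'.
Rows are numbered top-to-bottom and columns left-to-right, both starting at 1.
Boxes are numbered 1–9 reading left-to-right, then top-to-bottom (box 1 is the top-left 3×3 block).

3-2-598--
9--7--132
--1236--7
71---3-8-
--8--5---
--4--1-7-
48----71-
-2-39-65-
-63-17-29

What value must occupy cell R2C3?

6

Cell R2C3 itself could take any of {5, 6} by direct elimination.
Consider where 6 can go in row 2.
R2C2 is out (column 2 already has a 6).
R2C5 is out (box 2 already has a 6).
R2C6 is out (column 6 already has a 6).
So the only cell in row 2 that can hold 6 is R2C3.
Therefore R2C3 = 6.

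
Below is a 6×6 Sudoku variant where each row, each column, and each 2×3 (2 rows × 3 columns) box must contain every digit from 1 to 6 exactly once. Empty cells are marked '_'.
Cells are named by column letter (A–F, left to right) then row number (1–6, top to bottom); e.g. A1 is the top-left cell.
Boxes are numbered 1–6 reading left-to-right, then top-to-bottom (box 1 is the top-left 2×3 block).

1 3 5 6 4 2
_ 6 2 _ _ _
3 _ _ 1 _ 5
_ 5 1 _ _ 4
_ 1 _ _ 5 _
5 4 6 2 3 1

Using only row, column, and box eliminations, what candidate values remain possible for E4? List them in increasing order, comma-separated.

Row 4 already contains {1, 4, 5}.
Column E already contains {3, 4, 5}.
Its 2×3 block (box 4) already contains {1, 4, 5}.
Removing those from 1–6 leaves {2, 6} as the candidates for E4.

2,6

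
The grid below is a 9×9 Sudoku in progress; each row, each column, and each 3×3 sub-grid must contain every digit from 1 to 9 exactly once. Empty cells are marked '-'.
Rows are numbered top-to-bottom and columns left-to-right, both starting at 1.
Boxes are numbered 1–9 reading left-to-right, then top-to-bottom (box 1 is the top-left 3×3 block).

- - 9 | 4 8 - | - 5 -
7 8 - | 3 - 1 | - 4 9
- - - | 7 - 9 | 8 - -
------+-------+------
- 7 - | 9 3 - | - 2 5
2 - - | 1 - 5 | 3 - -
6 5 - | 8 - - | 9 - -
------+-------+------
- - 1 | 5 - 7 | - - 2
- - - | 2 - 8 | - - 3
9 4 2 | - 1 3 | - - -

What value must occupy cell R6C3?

3

Cell R6C3 itself could take any of {3, 4} by direct elimination.
Consider where 3 can go in row 6.
R6C5 is out (column 5 already has a 3).
R6C6 is out (column 6 already has a 3).
R6C8 is out (box 6 already has a 3).
R6C9 is out (column 9 already has a 3).
So the only cell in row 6 that can hold 3 is R6C3.
Therefore R6C3 = 3.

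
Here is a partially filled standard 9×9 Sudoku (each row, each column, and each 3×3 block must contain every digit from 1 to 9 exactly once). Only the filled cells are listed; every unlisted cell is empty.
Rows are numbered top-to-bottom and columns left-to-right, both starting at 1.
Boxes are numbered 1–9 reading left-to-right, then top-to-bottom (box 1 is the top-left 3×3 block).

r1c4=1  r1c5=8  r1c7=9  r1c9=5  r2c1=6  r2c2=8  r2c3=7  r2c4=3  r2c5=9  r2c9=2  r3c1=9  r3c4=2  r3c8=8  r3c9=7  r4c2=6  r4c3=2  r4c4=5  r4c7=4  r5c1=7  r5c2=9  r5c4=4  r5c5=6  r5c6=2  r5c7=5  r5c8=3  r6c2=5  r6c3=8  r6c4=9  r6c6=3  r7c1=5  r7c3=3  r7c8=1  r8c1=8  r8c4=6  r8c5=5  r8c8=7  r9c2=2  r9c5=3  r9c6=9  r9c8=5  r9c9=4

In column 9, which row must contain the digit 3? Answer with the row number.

8

Consider where 3 can go in column 9.
r4c9 is out (box 6 already has a 3).
r5c9 is out (row 5 already has a 3).
r6c9 is out (row 6 already has a 3).
r7c9 is out (row 7 already has a 3).
So the only cell in column 9 that can hold 3 is r8c9.
That is row 8.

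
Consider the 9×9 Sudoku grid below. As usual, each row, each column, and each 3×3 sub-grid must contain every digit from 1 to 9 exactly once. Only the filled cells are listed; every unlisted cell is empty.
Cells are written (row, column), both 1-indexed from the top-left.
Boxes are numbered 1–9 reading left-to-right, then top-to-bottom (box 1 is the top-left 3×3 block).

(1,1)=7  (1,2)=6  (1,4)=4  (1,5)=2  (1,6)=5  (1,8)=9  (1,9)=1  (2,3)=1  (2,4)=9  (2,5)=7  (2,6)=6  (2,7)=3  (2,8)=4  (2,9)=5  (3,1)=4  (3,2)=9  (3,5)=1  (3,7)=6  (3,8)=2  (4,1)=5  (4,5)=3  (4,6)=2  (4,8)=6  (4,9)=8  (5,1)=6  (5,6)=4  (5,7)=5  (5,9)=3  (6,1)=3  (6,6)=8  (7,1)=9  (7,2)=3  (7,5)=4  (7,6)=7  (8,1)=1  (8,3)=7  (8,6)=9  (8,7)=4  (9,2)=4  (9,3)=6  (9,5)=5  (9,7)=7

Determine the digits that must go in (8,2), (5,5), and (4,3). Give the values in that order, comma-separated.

5,9,4

For (8,2):
  Consider where 5 can go in column 2.
  (2,2) is out (row 2 already has a 5).
  (4,2) is out (row 4 already has a 5).
  (5,2) is out (row 5 already has a 5).
  (6,2) is out (box 4 already has a 5).
  So the only cell in column 2 that can hold 5 is (8,2).
  So (8,2) = 5.
For (5,5):
  Row 5 already contains {3, 4, 5, 6}.
  Column 5 already contains {1, 2, 3, 4, 5, 7}.
  Its 3×3 block (box 5) already contains {2, 3, 4, 8}.
  The only value from 1–9 not eliminated is 9, so (5,5) = 9.
For (4,3):
  Consider where 4 can go in row 4.
  (4,2) is out (column 2 already has a 4).
  (4,4) is out (column 4 already has a 4).
  (4,7) is out (column 7 already has a 4).
  So the only cell in row 4 that can hold 4 is (4,3).
  So (4,3) = 4.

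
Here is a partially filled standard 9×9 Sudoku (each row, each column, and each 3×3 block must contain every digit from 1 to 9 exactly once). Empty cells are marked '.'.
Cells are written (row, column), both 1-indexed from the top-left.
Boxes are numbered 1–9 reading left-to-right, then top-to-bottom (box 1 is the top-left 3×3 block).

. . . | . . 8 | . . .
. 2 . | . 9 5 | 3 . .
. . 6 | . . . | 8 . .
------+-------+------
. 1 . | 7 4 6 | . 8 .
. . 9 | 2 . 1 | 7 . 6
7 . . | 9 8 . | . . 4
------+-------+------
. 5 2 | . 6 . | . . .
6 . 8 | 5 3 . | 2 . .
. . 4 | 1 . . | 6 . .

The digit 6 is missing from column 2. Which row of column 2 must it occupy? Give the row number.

Consider where 6 can go in column 2.
(1,2) is out (box 1 already has a 6).
(3,2) is out (row 3 already has a 6).
(5,2) is out (row 5 already has a 6).
(8,2) is out (row 8 already has a 6).
(9,2) is out (row 9 already has a 6).
So the only cell in column 2 that can hold 6 is (6,2).
That is row 6.

6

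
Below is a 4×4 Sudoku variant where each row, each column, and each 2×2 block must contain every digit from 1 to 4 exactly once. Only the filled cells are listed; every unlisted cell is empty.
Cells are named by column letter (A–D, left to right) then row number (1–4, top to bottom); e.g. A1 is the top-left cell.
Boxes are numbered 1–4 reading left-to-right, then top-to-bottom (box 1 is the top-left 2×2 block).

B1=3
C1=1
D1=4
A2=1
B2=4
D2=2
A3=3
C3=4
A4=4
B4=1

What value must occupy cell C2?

3

Row 2 already contains {1, 2, 4}.
Column C already contains {1, 4}.
Its 2×2 block (box 2) already contains {1, 2, 4}.
The only value from 1–4 not eliminated is 3, so C2 = 3.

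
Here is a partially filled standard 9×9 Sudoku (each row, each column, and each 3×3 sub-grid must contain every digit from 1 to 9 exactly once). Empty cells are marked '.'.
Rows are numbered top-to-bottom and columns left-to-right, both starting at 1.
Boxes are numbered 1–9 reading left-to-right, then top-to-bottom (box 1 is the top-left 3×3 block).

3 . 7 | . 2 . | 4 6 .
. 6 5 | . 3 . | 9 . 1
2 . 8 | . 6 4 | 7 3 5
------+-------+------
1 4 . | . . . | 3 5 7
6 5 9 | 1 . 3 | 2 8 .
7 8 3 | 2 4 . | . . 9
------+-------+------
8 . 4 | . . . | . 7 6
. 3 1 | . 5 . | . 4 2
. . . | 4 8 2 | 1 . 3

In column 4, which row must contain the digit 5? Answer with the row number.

Consider where 5 can go in column 4.
r2c4 is out (row 2 already has a 5).
r3c4 is out (row 3 already has a 5).
r4c4 is out (row 4 already has a 5).
r7c4 is out (box 8 already has a 5).
r8c4 is out (row 8 already has a 5).
So the only cell in column 4 that can hold 5 is r1c4.
That is row 1.

1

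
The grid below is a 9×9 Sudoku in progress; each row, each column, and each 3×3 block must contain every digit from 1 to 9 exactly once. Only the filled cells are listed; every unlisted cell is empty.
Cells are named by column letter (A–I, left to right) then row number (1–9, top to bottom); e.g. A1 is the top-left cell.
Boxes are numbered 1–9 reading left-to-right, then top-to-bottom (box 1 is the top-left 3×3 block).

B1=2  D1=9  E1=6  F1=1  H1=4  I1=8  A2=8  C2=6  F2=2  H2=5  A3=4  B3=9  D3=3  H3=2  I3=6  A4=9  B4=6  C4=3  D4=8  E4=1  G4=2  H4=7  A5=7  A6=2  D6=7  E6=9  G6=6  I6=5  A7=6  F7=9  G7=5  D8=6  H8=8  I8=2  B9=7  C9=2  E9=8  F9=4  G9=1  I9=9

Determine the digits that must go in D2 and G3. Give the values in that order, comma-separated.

4,7

For D2:
  Row 2 already contains {2, 5, 6, 8}.
  Column D already contains {3, 6, 7, 8, 9}.
  Its 3×3 block (box 2) already contains {1, 2, 3, 6, 9}.
  The only value from 1–9 not eliminated is 4, so D2 = 4.
For G3:
  Row 3 already contains {2, 3, 4, 6, 9}.
  Column G already contains {1, 2, 5, 6}.
  Its 3×3 block (box 3) already contains {2, 4, 5, 6, 8}.
  The only value from 1–9 not eliminated is 7, so G3 = 7.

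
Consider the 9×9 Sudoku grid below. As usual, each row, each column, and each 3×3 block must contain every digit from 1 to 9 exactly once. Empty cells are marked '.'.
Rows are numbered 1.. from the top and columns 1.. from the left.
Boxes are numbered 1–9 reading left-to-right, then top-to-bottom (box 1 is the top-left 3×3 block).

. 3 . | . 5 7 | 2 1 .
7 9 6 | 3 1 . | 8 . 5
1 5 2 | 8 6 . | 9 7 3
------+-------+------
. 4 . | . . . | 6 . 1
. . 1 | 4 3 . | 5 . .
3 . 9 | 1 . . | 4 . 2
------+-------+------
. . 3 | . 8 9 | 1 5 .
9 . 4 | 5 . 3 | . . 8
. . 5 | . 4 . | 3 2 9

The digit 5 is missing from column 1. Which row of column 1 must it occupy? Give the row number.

Consider where 5 can go in column 1.
row 1, column 1 is out (row 1 already has a 5).
row 5, column 1 is out (row 5 already has a 5).
row 7, column 1 is out (row 7 already has a 5).
row 9, column 1 is out (row 9 already has a 5).
So the only cell in column 1 that can hold 5 is row 4, column 1.
That is row 4.

4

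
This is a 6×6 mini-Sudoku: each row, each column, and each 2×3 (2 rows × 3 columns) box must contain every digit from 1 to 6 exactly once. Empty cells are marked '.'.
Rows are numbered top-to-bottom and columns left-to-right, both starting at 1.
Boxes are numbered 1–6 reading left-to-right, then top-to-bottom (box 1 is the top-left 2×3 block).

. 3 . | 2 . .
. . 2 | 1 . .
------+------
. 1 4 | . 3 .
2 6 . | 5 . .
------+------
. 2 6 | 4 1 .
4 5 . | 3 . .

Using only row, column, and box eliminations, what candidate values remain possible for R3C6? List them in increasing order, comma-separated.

Row 3 already contains {1, 3, 4}.
Column 6 already contains {}.
Its 2×3 block (box 4) already contains {3, 5}.
Removing those from 1–6 leaves {2, 6} as the candidates for R3C6.

2,6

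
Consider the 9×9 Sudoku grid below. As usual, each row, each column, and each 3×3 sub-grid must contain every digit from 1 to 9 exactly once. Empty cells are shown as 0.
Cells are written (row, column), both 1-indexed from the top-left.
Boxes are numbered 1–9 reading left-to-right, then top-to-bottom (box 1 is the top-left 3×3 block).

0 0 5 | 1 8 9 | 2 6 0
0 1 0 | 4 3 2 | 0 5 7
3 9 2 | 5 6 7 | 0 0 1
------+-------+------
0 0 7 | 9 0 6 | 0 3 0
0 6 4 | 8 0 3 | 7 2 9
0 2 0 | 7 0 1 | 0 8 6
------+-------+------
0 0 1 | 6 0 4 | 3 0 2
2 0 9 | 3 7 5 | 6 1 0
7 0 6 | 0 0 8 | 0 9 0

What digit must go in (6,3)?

3

Row 6 already contains {1, 2, 6, 7, 8}.
Column 3 already contains {1, 2, 4, 5, 6, 7, 9}.
Its 3×3 block (box 4) already contains {2, 4, 6, 7}.
The only value from 1–9 not eliminated is 3, so (6,3) = 3.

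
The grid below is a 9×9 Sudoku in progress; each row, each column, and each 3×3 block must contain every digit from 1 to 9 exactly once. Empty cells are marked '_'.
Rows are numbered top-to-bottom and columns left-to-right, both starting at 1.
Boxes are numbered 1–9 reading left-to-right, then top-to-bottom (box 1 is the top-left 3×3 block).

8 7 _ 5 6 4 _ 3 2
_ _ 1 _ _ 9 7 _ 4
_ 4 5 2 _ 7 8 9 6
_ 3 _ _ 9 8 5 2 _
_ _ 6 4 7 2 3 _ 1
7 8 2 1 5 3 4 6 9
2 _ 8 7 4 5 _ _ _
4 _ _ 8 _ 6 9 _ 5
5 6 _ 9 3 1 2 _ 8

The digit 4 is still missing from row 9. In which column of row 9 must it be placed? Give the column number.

8

Consider where 4 can go in row 9.
R9C3 is out (box 7 already has a 4).
So the only cell in row 9 that can hold 4 is R9C8.
That is column 8.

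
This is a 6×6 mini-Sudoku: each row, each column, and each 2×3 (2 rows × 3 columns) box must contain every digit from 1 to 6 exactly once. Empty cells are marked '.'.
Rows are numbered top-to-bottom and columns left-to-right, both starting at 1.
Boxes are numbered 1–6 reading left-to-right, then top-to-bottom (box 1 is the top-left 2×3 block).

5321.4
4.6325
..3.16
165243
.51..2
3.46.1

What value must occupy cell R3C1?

Row 3 already contains {1, 3, 6}.
Column 1 already contains {1, 3, 4, 5}.
Its 2×3 block (box 3) already contains {1, 3, 5, 6}.
The only value from 1–6 not eliminated is 2, so R3C1 = 2.

2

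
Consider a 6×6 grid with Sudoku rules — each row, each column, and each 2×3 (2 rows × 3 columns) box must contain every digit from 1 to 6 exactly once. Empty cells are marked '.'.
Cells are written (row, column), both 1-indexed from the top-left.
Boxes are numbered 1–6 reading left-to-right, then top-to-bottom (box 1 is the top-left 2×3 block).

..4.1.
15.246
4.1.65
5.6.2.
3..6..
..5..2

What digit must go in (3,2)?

2

Cell (3,2) itself could take any of {2, 3} by direct elimination.
Consider where 2 can go in box 3.
(4,2) is out (row 4 already has a 2).
So the only cell in box 3 that can hold 2 is (3,2).
Therefore (3,2) = 2.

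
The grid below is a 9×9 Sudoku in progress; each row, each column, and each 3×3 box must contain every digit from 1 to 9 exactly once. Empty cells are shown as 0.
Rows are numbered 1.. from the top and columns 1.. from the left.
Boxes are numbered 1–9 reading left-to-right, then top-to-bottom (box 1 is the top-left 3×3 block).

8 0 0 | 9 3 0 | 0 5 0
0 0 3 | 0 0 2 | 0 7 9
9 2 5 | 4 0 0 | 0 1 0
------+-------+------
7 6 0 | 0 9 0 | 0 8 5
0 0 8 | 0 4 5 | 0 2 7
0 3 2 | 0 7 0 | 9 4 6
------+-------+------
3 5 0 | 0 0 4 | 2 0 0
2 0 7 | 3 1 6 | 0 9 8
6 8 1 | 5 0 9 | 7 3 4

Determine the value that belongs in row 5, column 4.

6

Cell row 5, column 4 itself could take any of {1, 6} by direct elimination.
Consider where 6 can go in box 5.
row 4, column 4 is out (row 4 already has a 6).
row 4, column 6 is out (row 4 already has a 6).
row 6, column 4 is out (row 6 already has a 6).
row 6, column 6 is out (row 6 already has a 6).
So the only cell in box 5 that can hold 6 is row 5, column 4.
Therefore row 5, column 4 = 6.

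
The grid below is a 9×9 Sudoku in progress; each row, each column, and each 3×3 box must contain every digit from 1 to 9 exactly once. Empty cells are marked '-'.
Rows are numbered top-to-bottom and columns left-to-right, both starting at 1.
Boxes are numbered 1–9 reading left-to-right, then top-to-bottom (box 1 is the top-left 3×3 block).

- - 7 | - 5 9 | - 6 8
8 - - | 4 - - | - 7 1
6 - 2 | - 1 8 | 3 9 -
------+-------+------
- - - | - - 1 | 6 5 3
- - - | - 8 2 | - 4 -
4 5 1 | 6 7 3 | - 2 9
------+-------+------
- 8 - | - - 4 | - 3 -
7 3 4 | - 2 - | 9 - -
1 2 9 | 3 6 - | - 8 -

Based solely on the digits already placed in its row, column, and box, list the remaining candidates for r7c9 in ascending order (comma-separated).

2,5,6,7

Row 7 already contains {3, 4, 8}.
Column 9 already contains {1, 3, 8, 9}.
Its 3×3 block (box 9) already contains {3, 8, 9}.
Removing those from 1–9 leaves {2, 5, 6, 7} as the candidates for r7c9.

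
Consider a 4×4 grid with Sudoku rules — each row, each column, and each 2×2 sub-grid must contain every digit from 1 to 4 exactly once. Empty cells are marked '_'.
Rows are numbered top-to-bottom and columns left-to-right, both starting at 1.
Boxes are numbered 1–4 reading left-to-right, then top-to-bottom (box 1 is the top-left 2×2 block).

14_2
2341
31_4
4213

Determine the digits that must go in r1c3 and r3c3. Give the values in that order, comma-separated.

For r1c3:
  Row 1 already contains {1, 2, 4}.
  Column 3 already contains {1, 4}.
  Its 2×2 block (box 2) already contains {1, 2, 4}.
  The only value from 1–4 not eliminated is 3, so r1c3 = 3.
For r3c3:
  Row 3 already contains {1, 3, 4}.
  Column 3 already contains {1, 4}.
  Its 2×2 block (box 4) already contains {1, 3, 4}.
  The only value from 1–4 not eliminated is 2, so r3c3 = 2.

3,2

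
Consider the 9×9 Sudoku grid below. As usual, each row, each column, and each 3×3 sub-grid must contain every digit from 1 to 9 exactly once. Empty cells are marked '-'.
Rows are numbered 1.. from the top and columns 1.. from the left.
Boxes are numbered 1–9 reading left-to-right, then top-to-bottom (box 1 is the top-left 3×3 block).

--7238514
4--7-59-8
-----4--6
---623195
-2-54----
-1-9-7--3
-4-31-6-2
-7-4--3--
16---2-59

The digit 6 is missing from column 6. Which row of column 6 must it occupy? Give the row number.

Consider where 6 can go in column 6.
row 5, column 6 is out (box 5 already has a 6).
row 7, column 6 is out (row 7 already has a 6).
So the only cell in column 6 that can hold 6 is row 8, column 6.
That is row 8.

8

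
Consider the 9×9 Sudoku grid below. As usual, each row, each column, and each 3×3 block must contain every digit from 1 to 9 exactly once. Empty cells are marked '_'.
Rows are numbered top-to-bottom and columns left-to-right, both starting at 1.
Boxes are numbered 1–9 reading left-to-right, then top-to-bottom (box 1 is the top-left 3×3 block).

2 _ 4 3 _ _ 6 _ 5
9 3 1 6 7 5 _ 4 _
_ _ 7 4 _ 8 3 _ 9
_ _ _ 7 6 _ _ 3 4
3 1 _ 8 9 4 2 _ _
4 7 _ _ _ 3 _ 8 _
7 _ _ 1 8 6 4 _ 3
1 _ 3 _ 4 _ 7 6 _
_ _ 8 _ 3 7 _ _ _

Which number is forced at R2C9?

2

Cell R2C9 itself could take any of {2, 8} by direct elimination.
Consider where 2 can go in row 2.
R2C7 is out (column 7 already has a 2).
So the only cell in row 2 that can hold 2 is R2C9.
Therefore R2C9 = 2.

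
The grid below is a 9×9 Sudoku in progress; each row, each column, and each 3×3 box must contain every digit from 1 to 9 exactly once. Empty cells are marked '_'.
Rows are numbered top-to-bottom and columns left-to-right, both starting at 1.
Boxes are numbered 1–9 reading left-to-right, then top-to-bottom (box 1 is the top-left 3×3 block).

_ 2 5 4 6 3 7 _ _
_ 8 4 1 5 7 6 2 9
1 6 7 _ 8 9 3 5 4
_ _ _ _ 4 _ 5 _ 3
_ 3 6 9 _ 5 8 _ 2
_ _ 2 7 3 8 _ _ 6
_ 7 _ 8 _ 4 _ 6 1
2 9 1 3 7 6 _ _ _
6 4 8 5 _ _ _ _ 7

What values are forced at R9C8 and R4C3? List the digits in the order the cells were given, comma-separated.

For R9C8:
  Consider where 3 can go in box 9.
  R7C7 is out (column 7 already has a 3).
  R8C7 is out (row 8 already has a 3).
  R8C8 is out (row 8 already has a 3).
  R8C9 is out (row 8 already has a 3).
  R9C7 is out (column 7 already has a 3).
  So the only cell in box 9 that can hold 3 is R9C8.
  So R9C8 = 3.
For R4C3:
  Row 4 already contains {3, 4, 5}.
  Column 3 already contains {1, 2, 4, 5, 6, 7, 8}.
  Its 3×3 block (box 4) already contains {2, 3, 6}.
  The only value from 1–9 not eliminated is 9, so R4C3 = 9.

3,9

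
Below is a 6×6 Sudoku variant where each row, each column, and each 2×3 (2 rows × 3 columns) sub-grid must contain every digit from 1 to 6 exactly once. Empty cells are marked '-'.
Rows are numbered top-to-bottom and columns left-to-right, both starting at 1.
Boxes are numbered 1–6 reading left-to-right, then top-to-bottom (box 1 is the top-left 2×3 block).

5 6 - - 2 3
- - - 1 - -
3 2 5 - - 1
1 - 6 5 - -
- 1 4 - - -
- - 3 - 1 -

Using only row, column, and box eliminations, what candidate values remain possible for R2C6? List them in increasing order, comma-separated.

4,5,6

Row 2 already contains {1}.
Column 6 already contains {1, 3}.
Its 2×3 block (box 2) already contains {1, 2, 3}.
Removing those from 1–6 leaves {4, 5, 6} as the candidates for R2C6.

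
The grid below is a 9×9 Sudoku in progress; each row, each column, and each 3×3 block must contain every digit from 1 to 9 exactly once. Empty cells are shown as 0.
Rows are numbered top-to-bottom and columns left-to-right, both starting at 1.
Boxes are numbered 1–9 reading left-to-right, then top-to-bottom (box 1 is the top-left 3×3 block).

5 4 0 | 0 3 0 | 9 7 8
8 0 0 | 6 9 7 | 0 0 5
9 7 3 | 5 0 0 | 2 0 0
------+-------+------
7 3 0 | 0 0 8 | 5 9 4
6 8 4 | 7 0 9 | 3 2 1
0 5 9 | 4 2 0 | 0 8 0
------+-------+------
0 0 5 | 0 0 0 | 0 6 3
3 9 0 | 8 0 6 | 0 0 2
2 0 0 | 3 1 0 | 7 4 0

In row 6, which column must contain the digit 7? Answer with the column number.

9

Consider where 7 can go in row 6.
R6C1 is out (column 1 already has a 7).
R6C6 is out (column 6 already has a 7).
R6C7 is out (column 7 already has a 7).
So the only cell in row 6 that can hold 7 is R6C9.
That is column 9.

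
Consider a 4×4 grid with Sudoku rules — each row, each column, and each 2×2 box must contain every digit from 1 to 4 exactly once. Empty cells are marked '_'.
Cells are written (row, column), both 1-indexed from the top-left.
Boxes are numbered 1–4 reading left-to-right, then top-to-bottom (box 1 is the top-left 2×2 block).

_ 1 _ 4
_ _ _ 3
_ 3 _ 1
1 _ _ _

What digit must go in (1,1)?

Cell (1,1) itself could take any of {2, 3} by direct elimination.
Consider where 3 can go in column 1.
(2,1) is out (row 2 already has a 3).
(3,1) is out (row 3 already has a 3).
So the only cell in column 1 that can hold 3 is (1,1).
Therefore (1,1) = 3.

3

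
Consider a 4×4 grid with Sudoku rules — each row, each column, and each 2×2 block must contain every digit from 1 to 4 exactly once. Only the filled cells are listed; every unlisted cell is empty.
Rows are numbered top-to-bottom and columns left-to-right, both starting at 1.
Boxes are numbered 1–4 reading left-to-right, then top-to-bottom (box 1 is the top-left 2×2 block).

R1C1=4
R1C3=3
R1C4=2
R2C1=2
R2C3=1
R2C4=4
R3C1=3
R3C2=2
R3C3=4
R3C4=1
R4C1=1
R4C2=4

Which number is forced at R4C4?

3

Row 4 already contains {1, 4}.
Column 4 already contains {1, 2, 4}.
Its 2×2 block (box 4) already contains {1, 4}.
The only value from 1–4 not eliminated is 3, so R4C4 = 3.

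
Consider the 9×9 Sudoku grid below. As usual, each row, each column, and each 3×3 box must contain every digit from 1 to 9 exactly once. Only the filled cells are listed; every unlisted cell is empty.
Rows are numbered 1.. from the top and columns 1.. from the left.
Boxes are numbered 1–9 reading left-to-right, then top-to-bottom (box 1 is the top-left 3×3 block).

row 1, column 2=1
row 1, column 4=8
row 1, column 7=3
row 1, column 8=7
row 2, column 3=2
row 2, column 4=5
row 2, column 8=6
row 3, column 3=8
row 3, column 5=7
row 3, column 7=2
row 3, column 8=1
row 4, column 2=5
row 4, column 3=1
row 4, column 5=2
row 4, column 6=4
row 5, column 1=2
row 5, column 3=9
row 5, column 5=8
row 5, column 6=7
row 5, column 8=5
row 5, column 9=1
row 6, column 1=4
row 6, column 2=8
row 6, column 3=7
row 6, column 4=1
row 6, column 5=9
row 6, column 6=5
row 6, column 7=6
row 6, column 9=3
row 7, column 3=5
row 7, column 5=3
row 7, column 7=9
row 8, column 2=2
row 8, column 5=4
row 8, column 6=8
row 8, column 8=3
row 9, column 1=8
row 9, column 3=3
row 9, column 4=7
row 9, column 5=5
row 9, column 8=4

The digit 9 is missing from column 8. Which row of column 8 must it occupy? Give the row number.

Consider where 9 can go in column 8.
row 6, column 8 is out (row 6 already has a 9).
row 7, column 8 is out (row 7 already has a 9).
So the only cell in column 8 that can hold 9 is row 4, column 8.
That is row 4.

4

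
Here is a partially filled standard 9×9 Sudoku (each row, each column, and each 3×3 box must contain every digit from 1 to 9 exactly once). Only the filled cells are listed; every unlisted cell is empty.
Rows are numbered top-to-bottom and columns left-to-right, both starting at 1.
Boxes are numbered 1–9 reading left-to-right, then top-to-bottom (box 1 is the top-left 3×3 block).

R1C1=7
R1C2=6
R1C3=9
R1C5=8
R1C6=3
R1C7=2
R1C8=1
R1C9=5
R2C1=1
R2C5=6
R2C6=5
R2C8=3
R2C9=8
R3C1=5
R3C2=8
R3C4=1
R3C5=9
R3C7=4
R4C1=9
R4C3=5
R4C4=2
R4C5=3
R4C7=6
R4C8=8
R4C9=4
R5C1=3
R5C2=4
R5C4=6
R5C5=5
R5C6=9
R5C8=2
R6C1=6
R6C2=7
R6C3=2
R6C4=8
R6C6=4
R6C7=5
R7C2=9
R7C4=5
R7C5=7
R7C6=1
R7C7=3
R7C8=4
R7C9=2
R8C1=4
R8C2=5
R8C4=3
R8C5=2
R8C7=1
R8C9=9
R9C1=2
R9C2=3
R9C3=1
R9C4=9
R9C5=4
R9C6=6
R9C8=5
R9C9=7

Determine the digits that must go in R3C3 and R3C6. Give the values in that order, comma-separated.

For R3C3:
  Row 3 already contains {1, 4, 5, 8, 9}.
  Column 3 already contains {1, 2, 5, 9}.
  Its 3×3 block (box 1) already contains {1, 5, 6, 7, 8, 9}.
  The only value from 1–9 not eliminated is 3, so R3C3 = 3.
For R3C6:
  Consider where 2 can go in row 3.
  R3C3 is out (column 3 already has a 2).
  R3C8 is out (column 8 already has a 2).
  R3C9 is out (column 9 already has a 2).
  So the only cell in row 3 that can hold 2 is R3C6.
  So R3C6 = 2.

3,2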